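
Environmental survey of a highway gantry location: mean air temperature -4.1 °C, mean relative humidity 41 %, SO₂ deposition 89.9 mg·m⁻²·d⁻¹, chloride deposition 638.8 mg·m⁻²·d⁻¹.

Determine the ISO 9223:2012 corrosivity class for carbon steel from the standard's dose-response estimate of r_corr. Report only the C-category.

carbon steel: f(T) = +0.150·(T−10) [T≤10 °C] = -2.1150
  sulphur-dioxide contribution → 5.029 μm/a
  chloride contribution → 18.38 μm/a
  ⇒ r_corr(carbon steel) = 23.41 μm/a
ISO 9223 Table 2 (carbon steel): 1.3 < 23.4 ≤ 25 μm/a ⇒ C2

C2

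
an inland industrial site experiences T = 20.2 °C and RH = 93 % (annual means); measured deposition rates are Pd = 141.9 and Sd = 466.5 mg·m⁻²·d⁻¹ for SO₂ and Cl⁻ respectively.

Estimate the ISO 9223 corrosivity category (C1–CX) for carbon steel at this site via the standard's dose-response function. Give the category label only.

carbon steel: f(T) = -0.054·(T−10) [T>10 °C] = -0.5508
  sulphur-dioxide contribution → 86.21 μm/a
  chloride contribution → 222.4 μm/a
  ⇒ r_corr(carbon steel) = 308.6 μm/a
309 μm/a falls in (200, 700] for carbon steel → category CX

CX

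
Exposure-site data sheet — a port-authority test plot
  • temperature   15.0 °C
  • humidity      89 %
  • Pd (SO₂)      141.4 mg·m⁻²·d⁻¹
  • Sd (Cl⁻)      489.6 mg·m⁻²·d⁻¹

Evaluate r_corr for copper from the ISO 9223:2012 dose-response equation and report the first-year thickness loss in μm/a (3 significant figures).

copper: temperature factor f = -0.080·(5.0) = -0.4000
  SO₂ term: 0.0053·141.4^0.26·exp(0.059·89-0.4000) = 2.456
  Sd branch = 0.01025·Sd^0.27·e^(0.036·RH+0.049·T) = 2.803 μm/a
  r_corr = 2.456 + 2.803 = 5.259 μm/a

r_corr = 5.26 μm/a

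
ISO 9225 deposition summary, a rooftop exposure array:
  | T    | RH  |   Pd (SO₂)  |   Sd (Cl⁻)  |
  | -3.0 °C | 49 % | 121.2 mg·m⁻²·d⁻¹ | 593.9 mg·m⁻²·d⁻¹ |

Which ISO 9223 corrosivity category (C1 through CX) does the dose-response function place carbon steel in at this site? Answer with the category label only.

carbon steel: T≤10 °C ⇒ hinge +0.150·(-3.0−10) = -1.9500
  sulphur-dioxide contribution → 8.131 μm/a
  chloride contribution → 23.9 μm/a
  total first-year rate 32.03 μm/a
Category bounds: 25…50 μm/a bracket r_corr ⇒ C3

C3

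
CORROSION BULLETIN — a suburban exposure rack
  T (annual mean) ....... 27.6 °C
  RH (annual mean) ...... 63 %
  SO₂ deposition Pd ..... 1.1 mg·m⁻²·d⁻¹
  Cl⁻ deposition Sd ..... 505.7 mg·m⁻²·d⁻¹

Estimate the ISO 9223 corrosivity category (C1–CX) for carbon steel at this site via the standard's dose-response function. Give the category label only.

carbon steel: f(T) = -0.054·(T−10) [T>10 °C] = -0.9504
  SO₂ term: 1.77·1.1^0.52·exp(0.02·63-0.9504) = 2.535
  Sd branch = 0.102·Sd^0.62·e^(0.033·RH+0.04·T) = 116.8 μm/a
  sum: 2.535 + 116.8 → r_corr = 119.3 μm/a
ISO 9223 Table 2 (carbon steel): 80 < 119 ≤ 200 μm/a ⇒ C5

C5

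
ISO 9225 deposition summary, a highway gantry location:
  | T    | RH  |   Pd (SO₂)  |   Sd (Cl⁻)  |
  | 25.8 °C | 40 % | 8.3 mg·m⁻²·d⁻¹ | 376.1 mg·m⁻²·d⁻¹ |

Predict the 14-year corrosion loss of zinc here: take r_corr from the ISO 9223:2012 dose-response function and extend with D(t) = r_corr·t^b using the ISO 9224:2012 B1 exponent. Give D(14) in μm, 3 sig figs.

D(14) = 54.8 μm

zinc: temperature factor f = -0.071·(15.8) = -1.1218
  Pd branch = 0.0129·Pd^0.44·e^(0.046·RH+f) = 0.06713 μm/a
  Sd branch = 0.0175·Sd^0.57·e^(0.008·RH+0.085·T) = 6.344 μm/a
  sum: 0.06713 + 6.344 → r_corr = 6.411 μm/a
ISO 9224: D(t) = r_corr · t^b with b = 0.813 (zinc, B1)
  D(14) = 6.411 × 14^0.813 = 6.411 × 8.547 = 54.79 μm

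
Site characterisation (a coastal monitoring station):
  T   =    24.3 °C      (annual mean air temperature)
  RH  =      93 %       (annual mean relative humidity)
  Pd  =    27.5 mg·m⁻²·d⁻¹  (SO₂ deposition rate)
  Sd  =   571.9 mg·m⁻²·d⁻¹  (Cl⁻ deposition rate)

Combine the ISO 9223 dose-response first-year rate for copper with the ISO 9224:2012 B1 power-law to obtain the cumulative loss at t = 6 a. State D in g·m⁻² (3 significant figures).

copper: temperature factor f = -0.080·(14.3) = -1.1440
  Pd branch = 0.0053·Pd^0.26·e^(0.059·RH+f) = 0.9653 μm/a
  Cl⁻ term: 0.01025·571.9^0.27·exp(0.036·93+0.049·24.3) = 5.325
  sum: 0.9653 + 5.325 → r_corr = 6.29 μm/a
ISO 9224: D(t) = r_corr · t^b with b = 0.667 (copper, B1)
  D(6) = 6.29 × 6^0.667 = 6.29 × 3.304 = 20.78 μm
  Mass loss = 20.78 μm × 8.96 g/cm³ = 186.2 g·m⁻²

D(6) = 186 g·m⁻²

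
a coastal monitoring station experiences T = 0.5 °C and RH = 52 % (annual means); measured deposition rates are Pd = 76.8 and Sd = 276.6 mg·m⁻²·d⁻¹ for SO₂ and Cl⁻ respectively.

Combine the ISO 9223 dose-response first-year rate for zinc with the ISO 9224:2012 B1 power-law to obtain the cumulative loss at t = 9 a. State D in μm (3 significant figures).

zinc: T≤10 °C ⇒ hinge +0.038·(0.5−10) = -0.3610
  sulphur-dioxide contribution → 0.664 μm/a
  chloride contribution → 0.6824 μm/a
  total first-year rate 1.346 μm/a
Long-term exponent b (ISO 9224 Table 2, B1) = 0.813
  D(9) = 1.346 × 9^0.813 = 1.346 × 5.968 = 8.035 μm

D(9) = 8.03 μm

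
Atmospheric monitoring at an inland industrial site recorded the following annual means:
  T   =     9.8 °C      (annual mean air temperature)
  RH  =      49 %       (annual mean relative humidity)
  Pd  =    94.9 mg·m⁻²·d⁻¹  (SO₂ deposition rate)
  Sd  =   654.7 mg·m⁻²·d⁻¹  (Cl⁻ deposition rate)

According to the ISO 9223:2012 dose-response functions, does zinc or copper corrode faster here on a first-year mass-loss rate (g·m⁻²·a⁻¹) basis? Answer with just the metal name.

zinc: temperature factor f = +0.038·(-0.2) = -0.0076
  sulphur-dioxide contribution → 0.904 μm/a
  chloride contribution → 2.4 μm/a
  total first-year rate 3.304 μm/a
  mass loss = 3.304 μm/a × 7.14 g/cm³ = 23.59 g·m⁻²·a⁻¹
copper: f(T) = +0.126·(T−10) [T≤10 °C] = -0.0252
  sulphur-dioxide contribution → 0.3041 μm/a
  chloride contribution → 0.5568 μm/a
  total first-year rate 0.8609 μm/a
  mass loss = 0.8609 μm/a × 8.96 g/cm³ = 7.713 g·m⁻²·a⁻¹
Ordering by g·m⁻²·a⁻¹: zinc (23.6) > copper (7.71)

zinc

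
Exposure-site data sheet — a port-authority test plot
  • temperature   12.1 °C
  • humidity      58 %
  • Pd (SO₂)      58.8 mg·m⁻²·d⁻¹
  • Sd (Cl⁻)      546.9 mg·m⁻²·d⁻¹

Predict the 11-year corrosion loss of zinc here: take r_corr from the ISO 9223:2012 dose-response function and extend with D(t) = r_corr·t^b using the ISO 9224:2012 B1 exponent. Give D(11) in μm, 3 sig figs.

D(11) = 26.6 μm

zinc: temperature factor f = -0.071·(2.1) = -0.1491
  Pd branch = 0.0129·Pd^0.44·e^(0.046·RH+f) = 0.9617 μm/a
  Sd branch = 0.0175·Sd^0.57·e^(0.008·RH+0.085·T) = 2.83 μm/a
  sum: 0.9617 + 2.83 → r_corr = 3.792 μm/a
Long-term exponent b (ISO 9224 Table 2, B1) = 0.813
  D(11) = 3.792 × 11^0.813 = 3.792 × 7.025 = 26.64 μm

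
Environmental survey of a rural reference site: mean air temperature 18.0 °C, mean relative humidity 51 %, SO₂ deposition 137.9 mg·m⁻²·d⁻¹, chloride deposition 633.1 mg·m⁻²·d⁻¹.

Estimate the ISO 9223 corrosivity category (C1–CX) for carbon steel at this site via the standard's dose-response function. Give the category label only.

C5

carbon steel: temperature factor f = -0.054·(8.0) = -0.4320
  Pd branch = 1.77·Pd^0.52·e^(0.02·RH+f) = 41.3 μm/a
  Cl⁻ term: 0.102·633.1^0.62·exp(0.033·51+0.04·18.0) = 61.54
  sum: 41.3 + 61.54 → r_corr = 102.8 μm/a
ISO 9223 Table 2 (carbon steel): 80 < 103 ≤ 200 μm/a ⇒ C5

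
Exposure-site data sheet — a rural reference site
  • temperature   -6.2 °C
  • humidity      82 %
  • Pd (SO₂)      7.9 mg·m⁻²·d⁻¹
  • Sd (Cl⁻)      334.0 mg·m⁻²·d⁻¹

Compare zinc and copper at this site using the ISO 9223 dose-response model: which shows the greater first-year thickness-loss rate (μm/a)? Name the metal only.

zinc

zinc: T≤10 °C ⇒ hinge +0.038·(-6.2−10) = -0.6156
  sulphur-dioxide contribution → 0.7522 μm/a
  chloride contribution → 0.5465 μm/a
  total first-year rate 1.299 μm/a
copper: f(T) = +0.126·(T−10) [T≤10 °C] = -2.0412
  sulphur-dioxide contribution → 0.1487 μm/a
  chloride contribution → 0.6954 μm/a
  ⇒ r_corr(copper) = 0.8441 μm/a
Ordering by μm/a: zinc (1.3) > copper (0.844)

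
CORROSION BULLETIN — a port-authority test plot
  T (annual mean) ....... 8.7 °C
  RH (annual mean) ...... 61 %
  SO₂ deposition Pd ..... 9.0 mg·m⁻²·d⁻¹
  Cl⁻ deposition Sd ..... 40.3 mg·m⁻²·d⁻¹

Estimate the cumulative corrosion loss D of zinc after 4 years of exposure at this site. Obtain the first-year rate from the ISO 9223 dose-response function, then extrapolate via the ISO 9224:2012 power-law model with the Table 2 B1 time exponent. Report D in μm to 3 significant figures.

D(4) = 3.16 μm

zinc: f(T) = +0.038·(T−10) [T≤10 °C] = -0.0494
  Pd branch = 0.0129·Pd^0.44·e^(0.046·RH+f) = 0.5341 μm/a
  Sd branch = 0.0175·Sd^0.57·e^(0.008·RH+0.085·T) = 0.4911 μm/a
  sum: 0.5341 + 0.4911 → r_corr = 1.025 μm/a
Power-law: D(4) = r_corr · 4^0.813
  D(4) = 1.025 × 4^0.813 = 1.025 × 3.087 = 3.164 μm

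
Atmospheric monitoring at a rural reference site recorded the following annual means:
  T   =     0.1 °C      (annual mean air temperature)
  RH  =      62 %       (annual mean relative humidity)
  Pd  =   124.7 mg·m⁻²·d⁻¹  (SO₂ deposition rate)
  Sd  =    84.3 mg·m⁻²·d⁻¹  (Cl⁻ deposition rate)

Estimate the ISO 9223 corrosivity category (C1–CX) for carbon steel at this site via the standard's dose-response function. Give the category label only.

C3

carbon steel: f(T) = +0.150·(T−10) [T≤10 °C] = -1.4850
  sulphur-dioxide contribution → 17.04 μm/a
  chloride contribution → 12.39 μm/a
  ⇒ r_corr(carbon steel) = 29.42 μm/a
Category bounds: 25…50 μm/a bracket r_corr ⇒ C3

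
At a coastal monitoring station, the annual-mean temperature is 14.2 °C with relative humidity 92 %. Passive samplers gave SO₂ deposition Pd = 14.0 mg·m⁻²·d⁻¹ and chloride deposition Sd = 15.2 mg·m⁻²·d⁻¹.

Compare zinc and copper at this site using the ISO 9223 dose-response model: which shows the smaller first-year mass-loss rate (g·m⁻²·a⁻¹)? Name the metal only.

zinc: f(T) = -0.071·(T−10) [T>10 °C] = -0.2982
  Pd branch = 0.0129·Pd^0.44·e^(0.046·RH+f) = 2.105 μm/a
  Cl⁻ term: 0.0175·15.2^0.57·exp(0.008·92+0.085·14.2) = 0.5761
  r_corr = 2.105 + 0.5761 = 2.681 μm/a
  mass loss = 2.681 μm/a × 7.14 g/cm³ = 19.15 g·m⁻²·a⁻¹
copper: T>10 °C ⇒ hinge -0.080·(14.2−10) = -0.3360
  Pd branch = 0.0053·Pd^0.26·e^(0.059·RH+f) = 1.713 μm/a
  Cl⁻ term: 0.01025·15.2^0.27·exp(0.036·92+0.049·14.2) = 1.176
  sum: 1.713 + 1.176 → r_corr = 2.889 μm/a
  mass loss = 2.889 μm/a × 8.96 g/cm³ = 25.88 g·m⁻²·a⁻¹
Ordering by g·m⁻²·a⁻¹: copper (25.9) > zinc (19.1)

zinc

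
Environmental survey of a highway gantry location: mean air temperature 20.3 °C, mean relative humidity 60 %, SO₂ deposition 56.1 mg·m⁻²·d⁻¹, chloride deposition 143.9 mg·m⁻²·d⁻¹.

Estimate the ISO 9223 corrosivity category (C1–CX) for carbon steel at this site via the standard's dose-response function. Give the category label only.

carbon steel: temperature factor f = -0.054·(10.3) = -0.5562
  SO₂ term: 1.77·56.1^0.52·exp(0.02·60-0.5562) = 27.35
  Cl⁻ term: 0.102·143.9^0.62·exp(0.033·60+0.04·20.3) = 36.24
  r_corr = 27.35 + 36.24 = 63.59 μm/a
Category bounds: 50…80 μm/a bracket r_corr ⇒ C4

C4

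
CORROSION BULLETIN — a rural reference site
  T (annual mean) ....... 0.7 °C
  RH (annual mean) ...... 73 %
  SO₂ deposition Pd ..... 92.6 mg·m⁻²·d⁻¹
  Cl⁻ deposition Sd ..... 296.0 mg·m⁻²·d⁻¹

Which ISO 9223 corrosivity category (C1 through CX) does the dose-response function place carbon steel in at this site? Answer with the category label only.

C4

carbon steel: T≤10 °C ⇒ hinge +0.150·(0.7−10) = -1.3950
  sulphur-dioxide contribution → 19.9 μm/a
  chloride contribution → 39.74 μm/a
  total first-year rate 59.63 μm/a
Category bounds: 50…80 μm/a bracket r_corr ⇒ C4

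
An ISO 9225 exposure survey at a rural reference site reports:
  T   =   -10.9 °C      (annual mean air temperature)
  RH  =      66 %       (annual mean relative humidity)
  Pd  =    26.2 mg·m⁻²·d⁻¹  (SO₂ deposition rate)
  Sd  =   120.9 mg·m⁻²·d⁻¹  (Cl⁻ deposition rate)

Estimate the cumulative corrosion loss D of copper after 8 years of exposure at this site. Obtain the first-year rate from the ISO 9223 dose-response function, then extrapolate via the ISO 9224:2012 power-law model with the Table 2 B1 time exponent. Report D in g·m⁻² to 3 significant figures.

D(8) = 10.0 g·m⁻²

copper: T≤10 °C ⇒ hinge +0.126·(-10.9−10) = -2.6334
  SO₂ term: 0.0053·26.2^0.26·exp(0.059·66-2.6334) = 0.0437
  Cl⁻ term: 0.01025·120.9^0.27·exp(0.036·66+0.049·-10.9) = 0.236
  sum: 0.0437 + 0.236 → r_corr = 0.2797 μm/a
Power-law: D(8) = r_corr · 8^0.667
  D(8) = 0.2797 × 8^0.667 = 0.2797 × 4.003 = 1.12 μm
  Mass loss = 1.12 μm × 8.96 g/cm³ = 10.03 g·m⁻²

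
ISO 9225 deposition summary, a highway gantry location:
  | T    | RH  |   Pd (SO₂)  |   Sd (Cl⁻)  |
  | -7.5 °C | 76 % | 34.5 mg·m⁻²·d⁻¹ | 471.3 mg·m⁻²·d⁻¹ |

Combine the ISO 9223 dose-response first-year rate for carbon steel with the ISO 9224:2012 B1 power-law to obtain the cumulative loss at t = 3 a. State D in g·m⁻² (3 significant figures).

D(3) = 640 g·m⁻²

carbon steel: T≤10 °C ⇒ hinge +0.150·(-7.5−10) = -2.6250
  SO₂ term: 1.77·34.5^0.52·exp(0.02·76-2.6250) = 3.696
  Cl⁻ term: 0.102·471.3^0.62·exp(0.033·76+0.04·-7.5) = 42.17
  r_corr = 3.696 + 42.17 = 45.86 μm/a
Power-law: D(3) = r_corr · 3^0.523
  D(3) = 45.86 × 3^0.523 = 45.86 × 1.776 = 81.47 μm
  Mass loss = 81.47 μm × 7.85 g/cm³ = 639.5 g·m⁻²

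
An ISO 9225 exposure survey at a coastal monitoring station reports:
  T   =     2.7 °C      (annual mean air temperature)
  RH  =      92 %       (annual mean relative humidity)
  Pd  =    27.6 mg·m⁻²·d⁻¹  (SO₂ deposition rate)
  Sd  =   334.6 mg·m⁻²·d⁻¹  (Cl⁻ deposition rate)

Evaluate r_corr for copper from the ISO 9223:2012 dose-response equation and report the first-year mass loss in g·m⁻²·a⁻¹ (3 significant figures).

r_corr = 24.0 g·m⁻²·a⁻¹

copper: temperature factor f = +0.126·(-7.3) = -0.9198
  Pd branch = 0.0053·Pd^0.26·e^(0.059·RH+f) = 1.14 μm/a
  Cl⁻ term: 0.01025·334.6^0.27·exp(0.036·92+0.049·2.7) = 1.542
  r_corr = 1.14 + 1.542 = 2.682 μm/a
Convert to mass loss: 2.682 μm/a × 8.96 g/cm³ = 24.03 g·m⁻²·a⁻¹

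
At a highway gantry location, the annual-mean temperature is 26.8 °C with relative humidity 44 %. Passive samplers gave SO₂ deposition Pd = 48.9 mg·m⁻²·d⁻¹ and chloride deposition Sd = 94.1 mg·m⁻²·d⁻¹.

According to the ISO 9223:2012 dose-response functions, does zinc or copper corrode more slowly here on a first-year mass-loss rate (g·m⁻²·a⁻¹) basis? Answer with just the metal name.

copper

zinc: temperature factor f = -0.071·(16.8) = -1.1928
  Pd branch = 0.0129·Pd^0.44·e^(0.046·RH+f) = 0.164 μm/a
  Cl⁻ term: 0.0175·94.1^0.57·exp(0.008·44+0.085·26.8) = 3.237
  r_corr = 0.164 + 3.237 = 3.401 μm/a
  mass loss = 3.401 μm/a × 7.14 g/cm³ = 24.29 g·m⁻²·a⁻¹
copper: temperature factor f = -0.080·(16.8) = -1.3440
  Pd branch = 0.0053·Pd^0.26·e^(0.059·RH+f) = 0.05096 μm/a
  Sd branch = 0.01025·Sd^0.27·e^(0.036·RH+0.049·T) = 0.6336 μm/a
  r_corr = 0.05096 + 0.6336 = 0.6846 μm/a
  mass loss = 0.6846 μm/a × 8.96 g/cm³ = 6.134 g·m⁻²·a⁻¹
Ordering by g·m⁻²·a⁻¹: zinc (24.3) > copper (6.13)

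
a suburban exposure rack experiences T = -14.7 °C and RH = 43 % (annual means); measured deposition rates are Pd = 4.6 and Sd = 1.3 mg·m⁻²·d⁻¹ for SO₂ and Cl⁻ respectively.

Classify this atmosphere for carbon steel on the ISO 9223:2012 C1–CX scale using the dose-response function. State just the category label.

carbon steel: f(T) = +0.150·(T−10) [T≤10 °C] = -3.7050
  Pd branch = 1.77·Pd^0.52·e^(0.02·RH+f) = 0.2275 μm/a
  Sd branch = 0.102·Sd^0.62·e^(0.033·RH+0.04·T) = 0.2755 μm/a
  r_corr = 0.2275 + 0.2755 = 0.503 μm/a
0.503 μm/a falls in (0, 1.3] for carbon steel → category C1

C1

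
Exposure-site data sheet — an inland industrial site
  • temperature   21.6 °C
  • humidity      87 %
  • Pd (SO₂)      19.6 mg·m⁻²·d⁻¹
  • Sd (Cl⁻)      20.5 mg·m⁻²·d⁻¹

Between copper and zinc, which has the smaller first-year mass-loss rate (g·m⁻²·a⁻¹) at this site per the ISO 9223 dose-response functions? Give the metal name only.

zinc

copper: T>10 °C ⇒ hinge -0.080·(21.6−10) = -0.9280
  SO₂ term: 0.0053·19.6^0.26·exp(0.059·87-0.9280) = 0.77
  Cl⁻ term: 0.01025·20.5^0.27·exp(0.036·87+0.049·21.6) = 1.53
  sum: 0.77 + 1.53 → r_corr = 2.3 μm/a
  mass loss = 2.3 μm/a × 8.96 g/cm³ = 20.61 g·m⁻²·a⁻¹
zinc: temperature factor f = -0.071·(11.6) = -0.8236
  Pd branch = 0.0129·Pd^0.44·e^(0.046·RH+f) = 1.147 μm/a
  Sd branch = 0.0175·Sd^0.57·e^(0.008·RH+0.085·T) = 1.231 μm/a
  sum: 1.147 + 1.231 → r_corr = 2.378 μm/a
  mass loss = 2.378 μm/a × 7.14 g/cm³ = 16.98 g·m⁻²·a⁻¹
Ordering by g·m⁻²·a⁻¹: copper (20.6) > zinc (17)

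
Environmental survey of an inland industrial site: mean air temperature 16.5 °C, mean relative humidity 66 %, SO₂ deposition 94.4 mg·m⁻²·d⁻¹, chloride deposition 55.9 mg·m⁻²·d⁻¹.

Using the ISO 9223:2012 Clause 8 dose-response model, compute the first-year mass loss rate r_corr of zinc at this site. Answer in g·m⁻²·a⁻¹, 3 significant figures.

r_corr = 17.5 g·m⁻²·a⁻¹

zinc: temperature factor f = -0.071·(6.5) = -0.4615
  Pd branch = 0.0129·Pd^0.44·e^(0.046·RH+f) = 1.252 μm/a
  Cl⁻ term: 0.0175·55.9^0.57·exp(0.008·66+0.085·16.5) = 1.195
  sum: 1.252 + 1.195 → r_corr = 2.447 μm/a
Convert to mass loss: 2.447 μm/a × 7.14 g/cm³ = 17.47 g·m⁻²·a⁻¹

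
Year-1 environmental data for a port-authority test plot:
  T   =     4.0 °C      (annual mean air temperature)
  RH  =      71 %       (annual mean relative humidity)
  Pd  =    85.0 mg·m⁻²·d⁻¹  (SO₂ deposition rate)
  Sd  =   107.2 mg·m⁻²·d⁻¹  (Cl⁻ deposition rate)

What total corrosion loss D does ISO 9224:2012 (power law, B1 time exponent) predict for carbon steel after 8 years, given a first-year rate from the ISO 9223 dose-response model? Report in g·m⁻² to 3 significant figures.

D(8) = 1.23e+03 g·m⁻²

carbon steel: T≤10 °C ⇒ hinge +0.150·(4.0−10) = -0.9000
  Pd branch = 1.77·Pd^0.52·e^(0.02·RH+f) = 30 μm/a
  Cl⁻ term: 0.102·107.2^0.62·exp(0.033·71+0.04·4.0) = 22.61
  r_corr = 30 + 22.61 = 52.61 μm/a
Long-term exponent b (ISO 9224 Table 2, B1) = 0.523
  D(8) = 52.61 × 8^0.523 = 52.61 × 2.967 = 156.1 μm
  Mass loss = 156.1 μm × 7.85 g/cm³ = 1225 g·m⁻²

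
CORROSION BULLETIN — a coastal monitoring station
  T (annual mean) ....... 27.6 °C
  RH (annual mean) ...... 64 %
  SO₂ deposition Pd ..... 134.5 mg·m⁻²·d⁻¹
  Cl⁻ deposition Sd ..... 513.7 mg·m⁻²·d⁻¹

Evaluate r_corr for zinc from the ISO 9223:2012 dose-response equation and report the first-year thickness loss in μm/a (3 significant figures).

zinc: temperature factor f = -0.071·(17.6) = -1.2496
  Pd branch = 0.0129·Pd^0.44·e^(0.046·RH+f) = 0.6069 μm/a
  Sd branch = 0.0175·Sd^0.57·e^(0.008·RH+0.085·T) = 10.7 μm/a
  sum: 0.6069 + 10.7 → r_corr = 11.31 μm/a

r_corr = 11.3 μm/a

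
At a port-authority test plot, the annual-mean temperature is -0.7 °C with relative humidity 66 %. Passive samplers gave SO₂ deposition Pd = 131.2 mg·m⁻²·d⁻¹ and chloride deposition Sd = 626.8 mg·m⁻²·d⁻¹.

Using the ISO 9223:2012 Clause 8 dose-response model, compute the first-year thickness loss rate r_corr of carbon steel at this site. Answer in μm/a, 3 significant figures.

carbon steel: temperature factor f = +0.150·(-10.7) = -1.6050
  Pd branch = 1.77·Pd^0.52·e^(0.02·RH+f) = 16.81 μm/a
  Cl⁻ term: 0.102·626.8^0.62·exp(0.033·66+0.04·-0.7) = 47.48
  sum: 16.81 + 47.48 → r_corr = 64.29 μm/a

r_corr = 64.3 μm/a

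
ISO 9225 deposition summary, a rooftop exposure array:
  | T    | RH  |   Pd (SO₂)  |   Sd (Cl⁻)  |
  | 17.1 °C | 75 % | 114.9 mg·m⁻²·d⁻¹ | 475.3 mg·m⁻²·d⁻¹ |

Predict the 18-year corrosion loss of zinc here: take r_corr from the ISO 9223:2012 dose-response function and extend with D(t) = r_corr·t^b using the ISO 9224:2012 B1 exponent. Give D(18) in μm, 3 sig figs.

zinc: f(T) = -0.071·(T−10) [T>10 °C] = -0.5041
  sulphur-dioxide contribution → 1.979 μm/a
  chloride contribution → 4.579 μm/a
  ⇒ r_corr(zinc) = 6.558 μm/a
ISO 9224: D(t) = r_corr · t^b with b = 0.813 (zinc, B1)
  D(18) = 6.558 × 18^0.813 = 6.558 × 10.48 = 68.75 μm

D(18) = 68.8 μm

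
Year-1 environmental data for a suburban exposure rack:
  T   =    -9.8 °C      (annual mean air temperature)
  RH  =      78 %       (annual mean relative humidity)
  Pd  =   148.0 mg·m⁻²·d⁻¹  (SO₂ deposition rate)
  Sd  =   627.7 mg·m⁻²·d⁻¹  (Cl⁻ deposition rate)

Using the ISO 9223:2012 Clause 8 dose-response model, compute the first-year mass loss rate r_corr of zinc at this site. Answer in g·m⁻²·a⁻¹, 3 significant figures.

r_corr = 18.1 g·m⁻²·a⁻¹

zinc: temperature factor f = +0.038·(-19.8) = -0.7524
  SO₂ term: 0.0129·148.0^0.44·exp(0.046·78-0.7524) = 1.981
  Sd branch = 0.0175·Sd^0.57·e^(0.008·RH+0.085·T) = 0.5585 μm/a
  sum: 1.981 + 0.5585 → r_corr = 2.54 μm/a
Convert to mass loss: 2.54 μm/a × 7.14 g/cm³ = 18.14 g·m⁻²·a⁻¹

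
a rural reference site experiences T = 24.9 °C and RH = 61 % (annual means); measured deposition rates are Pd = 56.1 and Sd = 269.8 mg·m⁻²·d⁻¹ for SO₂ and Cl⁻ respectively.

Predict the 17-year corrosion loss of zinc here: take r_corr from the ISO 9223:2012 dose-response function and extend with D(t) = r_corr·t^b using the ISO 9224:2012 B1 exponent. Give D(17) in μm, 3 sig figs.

D(17) = 61.9 μm

zinc: f(T) = -0.071·(T−10) [T>10 °C] = -1.0579
  Pd branch = 0.0129·Pd^0.44·e^(0.046·RH+f) = 0.4358 μm/a
  Cl⁻ term: 0.0175·269.8^0.57·exp(0.008·61+0.085·24.9) = 5.752
  sum: 0.4358 + 5.752 → r_corr = 6.188 μm/a
Power-law: D(17) = r_corr · 17^0.813
  D(17) = 6.188 × 17^0.813 = 6.188 × 10.01 = 61.93 μm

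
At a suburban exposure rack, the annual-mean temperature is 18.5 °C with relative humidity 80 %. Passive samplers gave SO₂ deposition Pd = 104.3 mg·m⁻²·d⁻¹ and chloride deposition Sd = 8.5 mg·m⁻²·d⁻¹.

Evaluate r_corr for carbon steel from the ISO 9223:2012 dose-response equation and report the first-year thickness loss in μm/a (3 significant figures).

carbon steel: f(T) = -0.054·(T−10) [T>10 °C] = -0.4590
  SO₂ term: 1.77·104.3^0.52·exp(0.02·80-0.4590) = 62.09
  Sd branch = 0.102·Sd^0.62·e^(0.033·RH+0.04·T) = 11.29 μm/a
  r_corr = 62.09 + 11.29 = 73.38 μm/a

r_corr = 73.4 μm/a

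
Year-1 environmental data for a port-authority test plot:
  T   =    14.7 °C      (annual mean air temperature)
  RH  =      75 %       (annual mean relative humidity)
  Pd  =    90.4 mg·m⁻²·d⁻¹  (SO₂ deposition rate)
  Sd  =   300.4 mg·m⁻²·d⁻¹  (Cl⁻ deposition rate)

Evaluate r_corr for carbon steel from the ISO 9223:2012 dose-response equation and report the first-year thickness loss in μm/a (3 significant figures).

r_corr = 139 μm/a

carbon steel: temperature factor f = -0.054·(4.7) = -0.2538
  SO₂ term: 1.77·90.4^0.52·exp(0.02·75-0.2538) = 64.03
  Sd branch = 0.102·Sd^0.62·e^(0.033·RH+0.04·T) = 74.99 μm/a
  r_corr = 64.03 + 74.99 = 139 μm/a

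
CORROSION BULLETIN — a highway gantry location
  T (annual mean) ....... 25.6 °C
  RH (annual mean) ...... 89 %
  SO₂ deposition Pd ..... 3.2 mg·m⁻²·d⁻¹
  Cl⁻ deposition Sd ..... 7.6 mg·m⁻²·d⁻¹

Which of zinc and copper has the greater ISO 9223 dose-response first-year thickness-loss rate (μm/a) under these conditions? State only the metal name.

zinc: T>10 °C ⇒ hinge -0.071·(25.6−10) = -1.1076
  sulphur-dioxide contribution → 0.4264 μm/a
  chloride contribution → 0.9985 μm/a
  total first-year rate 1.425 μm/a
copper: T>10 °C ⇒ hinge -0.080·(25.6−10) = -1.2480
  sulphur-dioxide contribution → 0.3927 μm/a
  chloride contribution → 1.53 μm/a
  total first-year rate 1.923 μm/a
Ordering by μm/a: copper (1.92) > zinc (1.42)

copper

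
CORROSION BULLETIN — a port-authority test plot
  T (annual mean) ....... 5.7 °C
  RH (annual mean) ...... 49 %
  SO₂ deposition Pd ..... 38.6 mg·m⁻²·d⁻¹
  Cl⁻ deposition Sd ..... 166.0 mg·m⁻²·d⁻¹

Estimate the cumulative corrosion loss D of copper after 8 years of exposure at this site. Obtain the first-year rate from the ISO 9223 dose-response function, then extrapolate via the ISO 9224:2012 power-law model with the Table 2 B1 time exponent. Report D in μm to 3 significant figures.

copper: T≤10 °C ⇒ hinge +0.126·(5.7−10) = -0.5418
  Pd branch = 0.0053·Pd^0.26·e^(0.059·RH+f) = 0.1436 μm/a
  Cl⁻ term: 0.01025·166.0^0.27·exp(0.036·49+0.049·5.7) = 0.3144
  r_corr = 0.1436 + 0.3144 = 0.458 μm/a
Long-term exponent b (ISO 9224 Table 2, B1) = 0.667
  D(8) = 0.458 × 8^0.667 = 0.458 × 4.003 = 1.833 μm

D(8) = 1.83 μm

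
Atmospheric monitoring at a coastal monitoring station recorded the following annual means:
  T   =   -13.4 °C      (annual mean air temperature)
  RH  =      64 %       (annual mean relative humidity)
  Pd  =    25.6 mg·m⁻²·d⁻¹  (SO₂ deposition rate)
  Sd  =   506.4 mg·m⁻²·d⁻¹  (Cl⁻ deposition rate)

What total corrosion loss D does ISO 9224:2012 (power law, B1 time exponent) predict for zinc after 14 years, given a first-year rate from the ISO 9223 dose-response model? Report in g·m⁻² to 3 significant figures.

zinc: f(T) = +0.038·(T−10) [T≤10 °C] = -0.8892
  sulphur-dioxide contribution → 0.4194 μm/a
  chloride contribution → 0.3253 μm/a
  total first-year rate 0.7447 μm/a
ISO 9224: D(t) = r_corr · t^b with b = 0.813 (zinc, B1)
  D(14) = 0.7447 × 14^0.813 = 0.7447 × 8.547 = 6.365 μm
  Mass loss = 6.365 μm × 7.14 g/cm³ = 45.44 g·m⁻²

D(14) = 45.4 g·m⁻²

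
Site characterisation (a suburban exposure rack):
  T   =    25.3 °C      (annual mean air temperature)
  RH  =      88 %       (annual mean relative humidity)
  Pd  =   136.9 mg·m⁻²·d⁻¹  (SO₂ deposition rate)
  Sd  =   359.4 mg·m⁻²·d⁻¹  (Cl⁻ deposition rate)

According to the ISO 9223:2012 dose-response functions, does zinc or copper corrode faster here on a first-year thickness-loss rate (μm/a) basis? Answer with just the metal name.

zinc: temperature factor f = -0.071·(15.3) = -1.0863
  SO₂ term: 0.0129·136.9^0.44·exp(0.046·88-1.0863) = 2.172
  Cl⁻ term: 0.0175·359.4^0.57·exp(0.008·88+0.085·25.3) = 8.698
  r_corr = 2.172 + 8.698 = 10.87 μm/a
copper: f(T) = -0.080·(T−10) [T>10 °C] = -1.2240
  SO₂ term: 0.0053·136.9^0.26·exp(0.059·88-1.2240) = 1.007
  Sd branch = 0.01025·Sd^0.27·e^(0.036·RH+0.049·T) = 4.121 μm/a
  r_corr = 1.007 + 4.121 = 5.128 μm/a
Ordering by μm/a: zinc (10.9) > copper (5.13)

zinc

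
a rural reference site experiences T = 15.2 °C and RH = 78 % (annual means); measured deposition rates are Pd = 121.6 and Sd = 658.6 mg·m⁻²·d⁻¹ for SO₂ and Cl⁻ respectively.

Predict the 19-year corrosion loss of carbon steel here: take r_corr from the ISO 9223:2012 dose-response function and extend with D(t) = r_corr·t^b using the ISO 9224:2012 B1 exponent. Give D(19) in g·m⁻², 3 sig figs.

carbon steel: T>10 °C ⇒ hinge -0.054·(15.2−10) = -0.2808
  sulphur-dioxide contribution → 77.21 μm/a
  chloride contribution → 137.4 μm/a
  ⇒ r_corr(carbon steel) = 214.6 μm/a
Power-law: D(19) = r_corr · 19^0.523
  D(19) = 214.6 × 19^0.523 = 214.6 × 4.664 = 1001 μm
  Mass loss = 1001 μm × 7.85 g/cm³ = 7859 g·m⁻²

D(19) = 7.86e+03 g·m⁻²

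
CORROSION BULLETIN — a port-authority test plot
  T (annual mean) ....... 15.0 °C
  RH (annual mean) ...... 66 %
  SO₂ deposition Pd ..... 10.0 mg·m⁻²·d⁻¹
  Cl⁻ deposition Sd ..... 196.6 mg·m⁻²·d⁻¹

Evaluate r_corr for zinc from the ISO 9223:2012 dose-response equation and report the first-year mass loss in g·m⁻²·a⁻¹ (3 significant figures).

zinc: f(T) = -0.071·(T−10) [T>10 °C] = -0.3550
  SO₂ term: 0.0129·10.0^0.44·exp(0.046·66-0.3550) = 0.5187
  Sd branch = 0.0175·Sd^0.57·e^(0.008·RH+0.085·T) = 2.155 μm/a
  r_corr = 0.5187 + 2.155 = 2.674 μm/a
Convert to mass loss: 2.674 μm/a × 7.14 g/cm³ = 19.09 g·m⁻²·a⁻¹

r_corr = 19.1 g·m⁻²·a⁻¹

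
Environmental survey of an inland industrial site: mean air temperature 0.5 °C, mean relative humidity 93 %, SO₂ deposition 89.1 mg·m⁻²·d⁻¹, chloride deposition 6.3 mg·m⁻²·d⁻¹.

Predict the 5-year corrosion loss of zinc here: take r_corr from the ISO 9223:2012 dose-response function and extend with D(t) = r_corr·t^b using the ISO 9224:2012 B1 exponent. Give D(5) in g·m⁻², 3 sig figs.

D(5) = 126 g·m⁻²

zinc: temperature factor f = +0.038·(-9.5) = -0.3610
  sulphur-dioxide contribution → 4.674 μm/a
  chloride contribution → 0.1097 μm/a
  total first-year rate 4.783 μm/a
Long-term exponent b (ISO 9224 Table 2, B1) = 0.813
  D(5) = 4.783 × 5^0.813 = 4.783 × 3.701 = 17.7 μm
  Mass loss = 17.7 μm × 7.14 g/cm³ = 126.4 g·m⁻²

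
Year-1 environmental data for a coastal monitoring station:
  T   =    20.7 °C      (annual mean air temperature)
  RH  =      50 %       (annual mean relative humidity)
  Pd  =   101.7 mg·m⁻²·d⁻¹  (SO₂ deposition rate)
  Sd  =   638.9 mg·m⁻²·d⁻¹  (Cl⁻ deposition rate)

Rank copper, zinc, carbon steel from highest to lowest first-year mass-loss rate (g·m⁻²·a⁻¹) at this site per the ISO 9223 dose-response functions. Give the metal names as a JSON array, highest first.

copper: f(T) = -0.080·(T−10) [T>10 °C] = -0.8560
  SO₂ term: 0.0053·101.7^0.26·exp(0.059·50-0.8560) = 0.1431
  Sd branch = 0.01025·Sd^0.27·e^(0.036·RH+0.049·T) = 0.9782 μm/a
  sum: 0.1431 + 0.9782 → r_corr = 1.121 μm/a
  mass loss = 1.121 μm/a × 8.96 g/cm³ = 10.05 g·m⁻²·a⁻¹
zinc: T>10 °C ⇒ hinge -0.071·(20.7−10) = -0.7597
  SO₂ term: 0.0129·101.7^0.44·exp(0.046·50-0.7597) = 0.46
  Sd branch = 0.0175·Sd^0.57·e^(0.008·RH+0.085·T) = 6.026 μm/a
  sum: 0.46 + 6.026 → r_corr = 6.486 μm/a
  mass loss = 6.486 μm/a × 7.14 g/cm³ = 46.31 g·m⁻²·a⁻¹
carbon steel: f(T) = -0.054·(T−10) [T>10 °C] = -0.5778
  Pd branch = 1.77·Pd^0.52·e^(0.02·RH+f) = 29.86 μm/a
  Sd branch = 0.102·Sd^0.62·e^(0.033·RH+0.04·T) = 66.7 μm/a
  r_corr = 29.86 + 66.7 = 96.57 μm/a
  mass loss = 96.57 μm/a × 7.85 g/cm³ = 758.1 g·m⁻²·a⁻¹
Ordering by g·m⁻²·a⁻¹: carbon steel (758) > zinc (46.3) > copper (10)

["carbon steel", "zinc", "copper"]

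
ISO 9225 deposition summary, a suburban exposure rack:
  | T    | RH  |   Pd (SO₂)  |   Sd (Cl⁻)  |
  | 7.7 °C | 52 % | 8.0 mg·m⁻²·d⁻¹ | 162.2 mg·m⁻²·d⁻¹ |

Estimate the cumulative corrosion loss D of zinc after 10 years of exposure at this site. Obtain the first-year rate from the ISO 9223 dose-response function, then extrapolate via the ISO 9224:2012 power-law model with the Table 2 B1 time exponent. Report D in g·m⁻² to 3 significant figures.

zinc: T≤10 °C ⇒ hinge +0.038·(7.7−10) = -0.0874
  Pd branch = 0.0129·Pd^0.44·e^(0.046·RH+f) = 0.3227 μm/a
  Sd branch = 0.0175·Sd^0.57·e^(0.008·RH+0.085·T) = 0.9283 μm/a
  sum: 0.3227 + 0.9283 → r_corr = 1.251 μm/a
Long-term exponent b (ISO 9224 Table 2, B1) = 0.813
  D(10) = 1.251 × 10^0.813 = 1.251 × 6.501 = 8.133 μm
  Mass loss = 8.133 μm × 7.14 g/cm³ = 58.07 g·m⁻²

D(10) = 58.1 g·m⁻²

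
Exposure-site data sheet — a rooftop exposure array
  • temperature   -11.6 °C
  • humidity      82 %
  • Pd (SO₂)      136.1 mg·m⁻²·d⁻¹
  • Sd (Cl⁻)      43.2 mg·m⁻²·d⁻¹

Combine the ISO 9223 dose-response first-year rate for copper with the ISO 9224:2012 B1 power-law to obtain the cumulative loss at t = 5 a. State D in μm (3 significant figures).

D(5) = 1.36 μm

copper: f(T) = +0.126·(T−10) [T≤10 °C] = -2.7216
  sulphur-dioxide contribution → 0.1578 μm/a
  chloride contribution → 0.3072 μm/a
  ⇒ r_corr(copper) = 0.4651 μm/a
Power-law: D(5) = r_corr · 5^0.667
  D(5) = 0.4651 × 5^0.667 = 0.4651 × 2.926 = 1.361 μm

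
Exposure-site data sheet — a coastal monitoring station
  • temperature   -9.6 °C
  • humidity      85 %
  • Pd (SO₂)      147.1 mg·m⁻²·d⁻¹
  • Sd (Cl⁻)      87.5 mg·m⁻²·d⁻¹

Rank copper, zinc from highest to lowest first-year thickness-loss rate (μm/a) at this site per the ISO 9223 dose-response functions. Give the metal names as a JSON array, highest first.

copper: f(T) = +0.126·(T−10) [T≤10 °C] = -2.4696
  SO₂ term: 0.0053·147.1^0.26·exp(0.059·85-2.4696) = 0.2473
  Cl⁻ term: 0.01025·87.5^0.27·exp(0.036·85+0.049·-9.6) = 0.4568
  r_corr = 0.2473 + 0.4568 = 0.7041 μm/a
zinc: T≤10 °C ⇒ hinge +0.038·(-9.6−10) = -0.7448
  SO₂ term: 0.0129·147.1^0.44·exp(0.046·85-0.7448) = 2.748
  Cl⁻ term: 0.0175·87.5^0.57·exp(0.008·85+0.085·-9.6) = 0.1954
  r_corr = 2.748 + 0.1954 = 2.943 μm/a
Ordering by μm/a: zinc (2.94) > copper (0.704)

["zinc", "copper"]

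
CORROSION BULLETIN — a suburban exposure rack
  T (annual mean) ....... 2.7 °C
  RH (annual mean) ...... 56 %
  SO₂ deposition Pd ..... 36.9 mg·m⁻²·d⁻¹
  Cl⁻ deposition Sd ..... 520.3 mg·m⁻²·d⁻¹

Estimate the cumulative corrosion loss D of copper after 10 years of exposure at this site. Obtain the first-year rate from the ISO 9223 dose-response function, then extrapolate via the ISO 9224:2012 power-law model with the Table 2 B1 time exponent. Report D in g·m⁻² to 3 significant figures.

D(10) = 25.9 g·m⁻²

copper: T≤10 °C ⇒ hinge +0.126·(2.7−10) = -0.9198
  Pd branch = 0.0053·Pd^0.26·e^(0.059·RH+f) = 0.1469 μm/a
  Sd branch = 0.01025·Sd^0.27·e^(0.036·RH+0.049·T) = 0.4755 μm/a
  r_corr = 0.1469 + 0.4755 = 0.6224 μm/a
ISO 9224: D(t) = r_corr · t^b with b = 0.667 (copper, B1)
  D(10) = 0.6224 × 10^0.667 = 0.6224 × 4.645 = 2.891 μm
  Mass loss = 2.891 μm × 8.96 g/cm³ = 25.9 g·m⁻²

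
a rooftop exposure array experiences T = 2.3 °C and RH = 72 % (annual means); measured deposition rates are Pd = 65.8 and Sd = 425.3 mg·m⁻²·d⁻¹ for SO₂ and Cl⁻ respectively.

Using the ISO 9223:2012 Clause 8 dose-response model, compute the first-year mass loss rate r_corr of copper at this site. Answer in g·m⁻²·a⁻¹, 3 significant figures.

r_corr = 10.8 g·m⁻²·a⁻¹

copper: f(T) = +0.126·(T−10) [T≤10 °C] = -0.9702
  sulphur-dioxide contribution → 0.4174 μm/a
  chloride contribution → 0.7854 μm/a
  total first-year rate 1.203 μm/a
Convert to mass loss: 1.203 μm/a × 8.96 g/cm³ = 10.78 g·m⁻²·a⁻¹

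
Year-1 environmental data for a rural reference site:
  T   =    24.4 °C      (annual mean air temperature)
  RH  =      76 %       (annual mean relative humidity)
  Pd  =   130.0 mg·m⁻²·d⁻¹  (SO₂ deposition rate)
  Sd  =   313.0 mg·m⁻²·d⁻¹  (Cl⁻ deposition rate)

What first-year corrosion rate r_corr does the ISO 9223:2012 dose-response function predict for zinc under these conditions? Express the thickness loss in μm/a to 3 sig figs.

r_corr = 8.07 μm/a

zinc: T>10 °C ⇒ hinge -0.071·(24.4−10) = -1.0224
  Pd branch = 0.0129·Pd^0.44·e^(0.046·RH+f) = 1.303 μm/a
  Cl⁻ term: 0.0175·313.0^0.57·exp(0.008·76+0.085·24.4) = 6.765
  r_corr = 1.303 + 6.765 = 8.068 μm/a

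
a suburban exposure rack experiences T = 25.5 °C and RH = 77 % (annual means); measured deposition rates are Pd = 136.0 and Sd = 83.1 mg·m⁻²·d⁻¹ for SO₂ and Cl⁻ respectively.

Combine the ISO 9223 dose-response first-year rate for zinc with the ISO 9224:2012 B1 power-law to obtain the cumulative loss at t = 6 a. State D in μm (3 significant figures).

zinc: temperature factor f = -0.071·(15.5) = -1.1005
  SO₂ term: 0.0129·136.0^0.44·exp(0.046·77-1.1005) = 1.287
  Cl⁻ term: 0.0175·83.1^0.57·exp(0.008·77+0.085·25.5) = 3.516
  sum: 1.287 + 3.516 → r_corr = 4.803 μm/a
ISO 9224: D(t) = r_corr · t^b with b = 0.813 (zinc, B1)
  D(6) = 4.803 × 6^0.813 = 4.803 × 4.292 = 20.62 μm

D(6) = 20.6 μm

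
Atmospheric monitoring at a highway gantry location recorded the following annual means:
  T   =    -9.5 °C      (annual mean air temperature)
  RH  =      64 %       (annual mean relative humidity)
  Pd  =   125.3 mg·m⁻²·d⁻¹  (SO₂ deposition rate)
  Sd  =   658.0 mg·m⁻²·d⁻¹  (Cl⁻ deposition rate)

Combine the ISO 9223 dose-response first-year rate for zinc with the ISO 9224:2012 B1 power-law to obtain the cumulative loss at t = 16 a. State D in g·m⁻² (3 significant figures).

zinc: temperature factor f = +0.038·(-19.5) = -0.7410
  SO₂ term: 0.0129·125.3^0.44·exp(0.046·64-0.7410) = 0.9782
  Sd branch = 0.0175·Sd^0.57·e^(0.008·RH+0.085·T) = 0.5261 μm/a
  sum: 0.9782 + 0.5261 → r_corr = 1.504 μm/a
ISO 9224: D(t) = r_corr · t^b with b = 0.813 (zinc, B1)
  D(16) = 1.504 × 16^0.813 = 1.504 × 9.527 = 14.33 μm
  Mass loss = 14.33 μm × 7.14 g/cm³ = 102.3 g·m⁻²

D(16) = 102 g·m⁻²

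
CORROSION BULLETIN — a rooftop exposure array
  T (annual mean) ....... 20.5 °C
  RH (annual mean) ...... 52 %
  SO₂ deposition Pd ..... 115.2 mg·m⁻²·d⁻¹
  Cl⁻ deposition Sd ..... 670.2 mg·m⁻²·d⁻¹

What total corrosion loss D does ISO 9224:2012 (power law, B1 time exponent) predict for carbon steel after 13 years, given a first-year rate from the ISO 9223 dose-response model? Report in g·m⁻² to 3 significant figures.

D(13) = 3.19e+03 g·m⁻²

carbon steel: f(T) = -0.054·(T−10) [T>10 °C] = -0.5670
  sulphur-dioxide contribution → 33.52 μm/a
  chloride contribution → 72.81 μm/a
  ⇒ r_corr(carbon steel) = 106.3 μm/a
Power-law: D(13) = r_corr · 13^0.523
  D(13) = 106.3 × 13^0.523 = 106.3 × 3.825 = 406.7 μm
  Mass loss = 406.7 μm × 7.85 g/cm³ = 3193 g·m⁻²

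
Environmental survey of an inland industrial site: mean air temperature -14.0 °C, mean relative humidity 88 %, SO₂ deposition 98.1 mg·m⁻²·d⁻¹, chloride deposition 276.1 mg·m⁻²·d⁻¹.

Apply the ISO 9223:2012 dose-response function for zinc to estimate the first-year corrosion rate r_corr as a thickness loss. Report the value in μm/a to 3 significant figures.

r_corr = 2.50 μm/a

zinc: temperature factor f = +0.038·(-24.0) = -0.9120
  sulphur-dioxide contribution → 2.233 μm/a
  chloride contribution → 0.2651 μm/a
  ⇒ r_corr(zinc) = 2.498 μm/a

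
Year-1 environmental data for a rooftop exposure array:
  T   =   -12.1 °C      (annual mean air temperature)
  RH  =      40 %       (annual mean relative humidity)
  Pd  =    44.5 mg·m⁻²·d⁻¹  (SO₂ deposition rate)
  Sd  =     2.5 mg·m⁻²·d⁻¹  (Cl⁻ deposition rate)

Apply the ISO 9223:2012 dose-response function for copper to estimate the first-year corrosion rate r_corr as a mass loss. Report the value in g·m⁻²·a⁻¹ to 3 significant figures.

copper: T≤10 °C ⇒ hinge +0.126·(-12.1−10) = -2.7846
  sulphur-dioxide contribution → 0.009299 μm/a
  chloride contribution → 0.03062 μm/a
  ⇒ r_corr(copper) = 0.03992 μm/a
Convert to mass loss: 0.03992 μm/a × 8.96 g/cm³ = 0.3577 g·m⁻²·a⁻¹

r_corr = 0.358 g·m⁻²·a⁻¹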